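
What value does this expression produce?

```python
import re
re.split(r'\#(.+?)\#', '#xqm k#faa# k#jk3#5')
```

A non-greedy quantifier consumes as few characters as it can — just enough that the remainder of the pattern still matches from where it stops; whatever follows it matches normally.
Matches to split on: at [0:7] → '#xqm k#'; at [10:14] → '# k#'.
The group in the pattern means `split` returns the separators' captures alongside the pieces.

['', 'xqm k', 'faa', ' k', 'jk3#5']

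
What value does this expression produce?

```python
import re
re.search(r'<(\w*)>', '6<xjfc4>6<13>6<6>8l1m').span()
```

`re.search` tries every starting position until one works.
The match spans [1:8] → '<xjfc4>'.
Captured: group 1 = 'xjfc4'.

(1, 8)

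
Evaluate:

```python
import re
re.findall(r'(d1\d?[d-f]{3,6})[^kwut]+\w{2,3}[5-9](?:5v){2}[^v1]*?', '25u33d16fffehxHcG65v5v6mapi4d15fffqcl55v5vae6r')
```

['d16fffe']

Pattern: the literal 'd1', then optionally a digit, then 3 to 6 of a character in [d-f] (captured); then one or more of any character except [kwut], then 2 to 3 of a word character, then a character in [5-9]; then the literal '5v' repeated 2 times, then zero or more of any character except [v1] (lazy).
Walking the string: at [5:42] match 'd16fffehxHcG65v5v6mapi4d15fffqcl55v5v', group 1 = 'd16fffe'.
One capturing group, so `findall` returns just the captured substring from the one match — 1 in all.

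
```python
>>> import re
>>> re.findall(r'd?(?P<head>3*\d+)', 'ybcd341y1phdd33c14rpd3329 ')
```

['341', '1', '33', '14', '3329']

Pattern: optionally a literal 'd'; then zero or more of a literal '3', then one or more of a digit (captured as 'head').
Walking the string: at [3:7] match 'd341', group 1 = '341'; at [8:9] match '1', group 1 = '1'; at [12:15] match 'd33', group 1 = '33'; at [16:18] match '14', group 1 = '14'; at [20:25] match 'd3329', group 1 = '3329'.
`findall` collects group 1 from each match (5 total).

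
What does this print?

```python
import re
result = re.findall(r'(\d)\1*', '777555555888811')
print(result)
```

`\1` is not a pattern — it's the concrete string captured by group 1, re-applied verbatim.
Because there's exactly one group, `findall` drops the full match and keeps group 1 from each hit.

['7', '5', '8', '1']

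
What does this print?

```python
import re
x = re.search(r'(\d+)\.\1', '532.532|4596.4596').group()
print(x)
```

A backreference is literal: `\1` must see the identical characters the first group matched.
`search` walks the string left to right and returns the first match it finds.
The match spans [0:7] → '532.532'.
Captured: group 1 = '532'.

532.532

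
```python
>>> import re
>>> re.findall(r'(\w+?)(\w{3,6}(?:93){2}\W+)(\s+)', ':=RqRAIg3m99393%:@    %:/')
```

[('RqR', 'AIg3m99393%:@   ', ' ')]

The pattern matches one or more of a word character (lazy) (captured); then 3 to 6 of a word character, then the literal '93' repeated 2 times, then one or more of a non-word character (captured); then one or more of whitespace (captured).
The `?` after the quantifier makes it lazy — it takes as little as possible before letting the rest of the pattern try.
Walking the string: at [2:22] match 'RqRAIg3m99393%:@    ', groups = ('RqR', 'AIg3m99393%:@   ', ' ').
Multiple groups make `findall` return tuples — one 3-tuple for the one match.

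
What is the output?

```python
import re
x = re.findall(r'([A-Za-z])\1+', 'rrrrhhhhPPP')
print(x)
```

['r', 'h', 'P']

`\1` is not a pattern — it's the concrete string captured by group 1, re-applied verbatim.
Walking the string: at [0:4] match 'rrrr', group 1 = 'r'; at [4:8] match 'hhhh', group 1 = 'h'; at [8:11] match 'PPP', group 1 = 'P'.
With a single group, `findall` returns only what that group captured — 3 items.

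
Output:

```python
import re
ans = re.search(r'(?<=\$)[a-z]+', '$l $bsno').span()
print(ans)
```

Because the assertion is zero-width, the text it checks is not consumed and won't appear in the result.
Unlike `match`, `search` isn't anchored — it looks for the pattern anywhere in the string.
The match spans [1:2] → 'l'.

(1, 2)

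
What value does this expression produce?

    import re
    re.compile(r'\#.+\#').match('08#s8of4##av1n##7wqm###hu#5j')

`re.match` only tries the pattern at the start of the string.
Here position 0 doesn't satisfy it, so the call returns None.

None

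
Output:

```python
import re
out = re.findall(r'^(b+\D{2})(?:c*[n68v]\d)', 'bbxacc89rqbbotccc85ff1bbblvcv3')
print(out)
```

Pattern: anchored at the start of the string; then one or more of a literal 'b', then exactly 2 of a non-digit (captured); then zero or more of the literal 'c', then one of [n68v], then a digit (non-capturing group).
Scanning left to right: at [0:8] match 'bbxacc89', group 1 = 'bbxa'.
One capturing group, so `findall` returns just the captured substring from the one match — 1 in all.

['bbxa']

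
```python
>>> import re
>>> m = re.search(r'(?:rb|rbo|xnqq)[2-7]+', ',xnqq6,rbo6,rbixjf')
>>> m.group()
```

'xnqq6'

`re.search` scans for the first position where the pattern succeeds.
The match spans [1:6] → 'xnqq6'.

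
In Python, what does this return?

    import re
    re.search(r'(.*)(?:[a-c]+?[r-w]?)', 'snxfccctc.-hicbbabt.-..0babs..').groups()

The match spans [0:28] → 'snxfccctc.-hicbbabt.-..0babs'.
Captured: group 1 = 'snxfccctc.-hicbbabt.-..0ba'.

('snxfccctc.-hicbbabt.-..0ba',)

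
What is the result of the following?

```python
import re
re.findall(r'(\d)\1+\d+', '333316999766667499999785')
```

`\1` has to match the exact text group 1 already captured.
Scanning left to right: at [0:24] match '333316999766667499999785', group 1 = '3'.
`findall` collects group 1 from the one match (1 total).

['3']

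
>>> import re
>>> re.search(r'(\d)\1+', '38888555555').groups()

('8',)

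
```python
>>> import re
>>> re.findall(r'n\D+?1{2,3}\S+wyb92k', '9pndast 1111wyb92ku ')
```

['ndast 1111wyb92k']

This matches the literal 'n', then one or more of a non-digit (lazy); then 2 to 3 of the literal '1', then one or more of a non-whitespace character; then the literal 'wyb', then the literal '92k'.
Walking the string: at [2:18] → 'ndast 1111wyb92k'.
`findall` yields the raw match text (1 of them) because the pattern has no groups.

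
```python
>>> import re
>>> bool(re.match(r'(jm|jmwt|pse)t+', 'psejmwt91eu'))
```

With `match`, the pattern is implicitly anchored at the beginning.
Here the string doesn't start with a match, so the call returns None, and `bool(None)` is False.

False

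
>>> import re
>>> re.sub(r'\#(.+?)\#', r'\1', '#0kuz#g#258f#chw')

The `?` after the quantifier makes it lazy — it takes as little as possible before letting the rest of the pattern try.
The replacement refers to a captured group, so each match is rewritten using its own captured text.

'0kuzg258fchw'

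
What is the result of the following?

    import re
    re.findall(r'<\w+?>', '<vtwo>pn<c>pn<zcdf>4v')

['<vtwo>', '<c>', '<zcdf>']

Scanning left to right: at [0:6] → '<vtwo>'; at [8:11] → '<c>'; at [13:19] → '<zcdf>'.
Since nothing is captured, `findall` lists the 3 matched substrings directly.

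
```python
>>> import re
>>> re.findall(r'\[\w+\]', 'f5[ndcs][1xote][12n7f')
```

['[ndcs]', '[1xote]']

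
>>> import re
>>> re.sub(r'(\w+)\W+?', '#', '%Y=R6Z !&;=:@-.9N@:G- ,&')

'%##!&;=:@-.#:# ,&'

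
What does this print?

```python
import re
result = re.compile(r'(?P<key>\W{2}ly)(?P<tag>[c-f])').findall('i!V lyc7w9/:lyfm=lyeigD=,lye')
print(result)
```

This matches exactly 2 of a non-word character, then the literal 'ly' (captured as 'key'); then a character in [c-f] (captured as 'tag').
Scanning left to right: at [10:15] match '/:lyf', groups = ('/:ly', 'f'); at [23:28] match '=,lye', groups = ('=,ly', 'e').
`findall` packs the 2 group values into a tuple for every match.

[('/:ly', 'f'), ('=,ly', 'e')]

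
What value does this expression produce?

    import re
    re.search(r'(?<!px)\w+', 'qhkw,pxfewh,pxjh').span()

(0, 4)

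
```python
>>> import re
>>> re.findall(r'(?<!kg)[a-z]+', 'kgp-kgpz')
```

Because the assertion is negative and zero-width, positions next to the forbidden text are skipped.
Since nothing is captured, `findall` lists the 2 matched substrings directly.

['kgp', 'kgpz']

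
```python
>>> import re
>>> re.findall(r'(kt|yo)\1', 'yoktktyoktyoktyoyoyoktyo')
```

`\1` is not a pattern — it's the concrete string captured by group 1, re-applied verbatim.
With a single group, `findall` returns only what that group captured — 2 items.

['kt', 'yo']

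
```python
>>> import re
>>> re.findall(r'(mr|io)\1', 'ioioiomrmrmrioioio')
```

['io', 'mr', 'io']

After group 1 captures some text, `\1` only succeeds where that same text appears again.
Because there's exactly one group, `findall` drops the full match and keeps group 1 from each hit.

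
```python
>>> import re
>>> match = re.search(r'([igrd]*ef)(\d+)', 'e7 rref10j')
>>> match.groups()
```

This matches zero or more of one of [igrd], then the literal 'ef' (captured); then one or more of a digit (captured).
`search` walks the string left to right and returns the first match it finds.
The match spans [3:9] → 'rref10'.
Captured: group 1 = 'rref', group 2 = '10'.

('rref', '10')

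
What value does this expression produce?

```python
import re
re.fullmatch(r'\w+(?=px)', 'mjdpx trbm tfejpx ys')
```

For `fullmatch`, every character of the input must be accounted for by the pattern.
Here the string isn't matched end-to-end, so the call returns None.

None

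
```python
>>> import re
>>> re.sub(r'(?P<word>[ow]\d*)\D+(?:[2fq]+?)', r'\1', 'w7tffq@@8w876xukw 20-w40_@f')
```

'w7@@8w8760-w40'

Pattern: one of [ow], then zero or more of a digit (captured as 'word'); then one or more of a non-digit; then one or more of one of [2fq] (lazy) (non-capturing group).
Matches: at [0:6] → 'w7tffq'; at [9:19] → 'w876xukw 2'; at [21:27] → 'w40_@f'.
Each match is replaced using the text its own group 1 captured.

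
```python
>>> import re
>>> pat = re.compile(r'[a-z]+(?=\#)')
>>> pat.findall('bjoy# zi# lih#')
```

['bjoy', 'zi', 'lih']

The `(?=…)`/`(?<=…)` assertion just peeks at neighbouring text; it doesn't advance the match position.
Walking the string: at [0:4] → 'bjoy'; at [6:8] → 'zi'; at [10:13] → 'lih'.
No capturing groups, so `findall` returns the 3 full match strings.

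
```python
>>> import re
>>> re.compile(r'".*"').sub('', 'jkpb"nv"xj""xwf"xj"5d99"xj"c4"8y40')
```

Matches: at [4:30] → '"nv"xj""xwf"xj"5d99"xj"c4"'.
`sub` substitutes '' at each match site.

'jkpb8y40'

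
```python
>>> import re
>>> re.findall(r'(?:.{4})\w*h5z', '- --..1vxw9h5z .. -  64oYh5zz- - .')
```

With no groups in the pattern, `findall` gives back each whole match — 2 here.

['--..1vxw9h5z', ' -  64oYh5z']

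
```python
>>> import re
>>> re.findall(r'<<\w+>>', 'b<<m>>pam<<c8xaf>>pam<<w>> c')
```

Scanning left to right: at [1:6] → '<<m>>'; at [9:18] → '<<c8xaf>>'; at [21:26] → '<<w>>'.
With no groups in the pattern, `findall` gives back each whole match — 3 here.

['<<m>>', '<<c8xaf>>', '<<w>>']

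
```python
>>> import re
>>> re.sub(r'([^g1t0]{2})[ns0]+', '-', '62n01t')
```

Pattern: exactly 2 of any character except [g1t0] (captured); then one or more of one of [ns0].
Every occurrence is swapped for '-'.

'-1t'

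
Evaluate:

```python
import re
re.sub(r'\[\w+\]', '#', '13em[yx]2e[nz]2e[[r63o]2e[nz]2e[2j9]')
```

Each match is replaced by '#'.

'13em#2e#2e[#2e#2e#'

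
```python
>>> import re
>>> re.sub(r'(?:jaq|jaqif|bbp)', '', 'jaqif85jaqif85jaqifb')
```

'if85if85ifb'

Branches in `(...|...)` are attempted left-to-right; the first branch that allows the whole pattern to succeed is taken.
Matches: at [0:3] → 'jaq'; at [7:10] → 'jaq'; at [14:17] → 'jaq'.
Every occurrence is swapped for ''.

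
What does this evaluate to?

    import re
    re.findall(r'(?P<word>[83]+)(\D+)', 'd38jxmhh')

This matches one or more of one of [83] (captured as 'word'); then one or more of a non-digit (captured).
Walking the string: at [1:8] match '38jxmhh', groups = ('38', 'jxmhh').
Multiple groups make `findall` return tuples — one 2-tuple for the one match.

[('38', 'jxmhh')]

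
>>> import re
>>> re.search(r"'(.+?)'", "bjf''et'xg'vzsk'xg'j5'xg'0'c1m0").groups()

("'et",)

The match spans [3:8] → "''et'".
Captured: group 1 = "'et".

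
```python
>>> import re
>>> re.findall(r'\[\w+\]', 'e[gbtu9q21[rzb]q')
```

['[rzb]']

No capturing groups, so `findall` returns the 1 full match string.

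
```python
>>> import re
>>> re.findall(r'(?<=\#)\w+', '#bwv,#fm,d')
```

['bwv', 'fm']

The lookaround is zero-width — it requires the adjacent text to match without consuming it, so the asserted text isn't part of the match.
With no groups in the pattern, `findall` gives back each whole match — 2 here.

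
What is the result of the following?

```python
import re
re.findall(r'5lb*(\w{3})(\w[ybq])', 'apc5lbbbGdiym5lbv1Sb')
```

[('bGd', 'iy'), ('bv1', 'Sb')]

This matches the literal '5l', then zero or more of a literal 'b'; then exactly 3 of a word character (captured); then a word character, then one of [ybq] (captured).
Walking the string: at [3:12] match '5lbbbGdiy', groups = ('bGd', 'iy'); at [13:20] match '5lbv1Sb', groups = ('bv1', 'Sb').
2 groups means each result is a tuple of 2 captured strings — 2 here.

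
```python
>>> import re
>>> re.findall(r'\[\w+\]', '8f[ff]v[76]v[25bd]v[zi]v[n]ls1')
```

['[ff]', '[76]', '[25bd]', '[zi]', '[n]']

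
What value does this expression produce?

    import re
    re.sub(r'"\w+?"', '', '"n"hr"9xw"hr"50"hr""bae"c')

'hrhrhr"c'

Each match is replaced by ''.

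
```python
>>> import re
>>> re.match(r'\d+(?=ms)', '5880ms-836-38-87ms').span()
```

(0, 4)

The positive lookaround only admits positions where the adjacent text matches; those characters stay outside the span.
`re.match` only tries the pattern at the start of the string.
The match spans [0:4] → '5880'.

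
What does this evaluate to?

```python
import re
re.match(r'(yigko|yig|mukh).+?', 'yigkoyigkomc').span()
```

(0, 6)

`|` is ordered: at each position the engine commits to the first alternative that works.
`match` is anchored at position 0; if the pattern doesn't fit there, it returns None.
The match spans [0:6] → 'yigkoy'.
Captured: group 1 = 'yigko'.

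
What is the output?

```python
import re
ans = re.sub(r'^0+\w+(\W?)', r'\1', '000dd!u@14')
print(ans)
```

!u@14

Pattern: anchored at the start of the string; then one or more of a literal '0'; then one or more of a word character; then optionally a non-word character (captured).
Matches: at [0:6] → '000dd!'.
Each match is replaced using the text its own group 1 captured.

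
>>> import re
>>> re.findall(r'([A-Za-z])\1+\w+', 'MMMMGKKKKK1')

['M']

`\1` has to match the exact text group 1 already captured.
Matches: at [0:11] match 'MMMMGKKKKK1', group 1 = 'M'.
With a single group, `findall` returns only what that group captured — 1 item.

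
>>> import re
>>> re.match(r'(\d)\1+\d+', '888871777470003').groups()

('8',)

The match spans [0:15] → '888871777470003'.
Captured: group 1 = '8'.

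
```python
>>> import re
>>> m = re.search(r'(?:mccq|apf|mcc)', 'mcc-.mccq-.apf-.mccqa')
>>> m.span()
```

`search` walks the string left to right and returns the first match it finds.
The match spans [0:3] → 'mcc'.

(0, 3)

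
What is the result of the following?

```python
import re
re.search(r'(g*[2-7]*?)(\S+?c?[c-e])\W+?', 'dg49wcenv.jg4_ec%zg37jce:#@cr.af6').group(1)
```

''

The pattern matches zero or more of a literal 'g', then zero or more of a character in [2-7] (lazy) (captured); then one or more of a non-whitespace character (lazy), then optionally the literal 'c', then a character in [c-e] (captured); then one or more of a non-word character (lazy).
A non-greedy quantifier consumes as few characters as it can — just enough that the remainder of the pattern still matches from where it stops; whatever follows it matches normally.
`re.search` tries every starting position until one works.
The match spans [0:17] → 'dg49wcenv.jg4_ec%'.
Captured: group 1 = '', group 2 = 'dg49wcenv.jg4_ec'.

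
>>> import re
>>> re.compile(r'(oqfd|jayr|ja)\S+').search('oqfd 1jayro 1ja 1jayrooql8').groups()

('jayr',)

`|` is ordered: at each position the engine commits to the first alternative that works.
`re.search` scans for the first position where the pattern succeeds.
The match spans [6:11] → 'jayro'.
Captured: group 1 = 'jayr'.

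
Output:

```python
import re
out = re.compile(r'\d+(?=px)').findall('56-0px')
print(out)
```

['0']

Because the assertion is zero-width, the text it checks is not consumed and won't appear in the result.
Scanning left to right: at [3:4] → '0'.
`findall` yields the raw match text (1 of them) because the pattern has no groups.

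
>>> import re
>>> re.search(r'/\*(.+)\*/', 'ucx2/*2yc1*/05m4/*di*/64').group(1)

'2yc1*/05m4/*di'

The match spans [4:22] → '/*2yc1*/05m4/*di*/'.
Captured: group 1 = '2yc1*/05m4/*di'.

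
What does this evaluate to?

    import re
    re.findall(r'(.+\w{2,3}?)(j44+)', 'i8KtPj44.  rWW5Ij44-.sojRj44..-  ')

Pattern: one or more of any character, then 2 to 3 of a word character (lazy) (captured); then the literal 'j4', then one or more of the literal '4' (captured).
Matches: at [0:28] match 'i8KtPj44.  rWW5Ij44-.sojRj44', groups = ('i8KtPj44.  rWW5Ij44-.sojR', 'j44').
2 groups means the one result is a tuple of 2 captured strings — 1 here.

[('i8KtPj44.  rWW5Ij44-.sojR', 'j44')]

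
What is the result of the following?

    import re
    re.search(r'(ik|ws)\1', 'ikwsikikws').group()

'ikik'

`\1` has to match the exact text group 1 already captured.
The match spans [4:8] → 'ikik'.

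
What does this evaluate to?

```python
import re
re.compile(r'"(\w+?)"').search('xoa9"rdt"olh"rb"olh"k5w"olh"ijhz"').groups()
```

`re.search` scans for the first position where the pattern succeeds.
The match spans [4:9] → '"rdt"'.
Captured: group 1 = 'rdt'.

('rdt',)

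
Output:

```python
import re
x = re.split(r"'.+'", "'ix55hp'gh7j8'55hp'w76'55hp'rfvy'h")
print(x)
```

Matches to split on: at [0:33] → "'ix55hp'gh7j8'55hp'w76'55hp'rfvy'".
The string is cut at each match, leaving 2 pieces.

['', 'h']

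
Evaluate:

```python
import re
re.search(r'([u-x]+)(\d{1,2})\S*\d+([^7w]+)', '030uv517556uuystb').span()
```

Pattern: one or more of a character in [u-x] (captured); then 1 to 2 of a digit (captured); then zero or more of a non-whitespace character, then one or more of a digit; then one or more of any character except [7w] (captured).
`re.search` scans for the first position where the pattern succeeds.
The match spans [3:17] → 'uv517556uuystb'.
Captured: group 1 = 'uv', group 2 = '51', group 3 = 'uuystb'.

(3, 17)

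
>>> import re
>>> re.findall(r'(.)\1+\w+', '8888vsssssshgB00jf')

['8']

After group 1 captures some text, `\1` only succeeds where that same text appears again.
One capturing group, so `findall` returns just the captured substring from the one match — 1 in all.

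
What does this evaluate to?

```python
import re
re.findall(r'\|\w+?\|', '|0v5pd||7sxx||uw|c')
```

Scanning left to right: at [0:7] → '|0v5pd|'; at [7:13] → '|7sxx|'; at [13:17] → '|uw|'.
With no groups in the pattern, `findall` gives back each whole match — 3 here.

['|0v5pd|', '|7sxx|', '|uw|']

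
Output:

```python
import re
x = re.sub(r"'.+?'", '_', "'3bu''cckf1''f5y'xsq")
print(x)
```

Because the quantifier is non-greedy, it stops expanding at the earliest point where the rest of the pattern can succeed.
Matches: at [0:5] → "'3bu'"; at [5:12] → "'cckf1'"; at [12:17] → "'f5y'".
Every occurrence is swapped for '_'.

___xsq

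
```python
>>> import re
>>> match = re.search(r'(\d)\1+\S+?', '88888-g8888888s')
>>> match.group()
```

'88888-'

After group 1 captures some text, `\1` only succeeds where that same text appears again.
`search` walks the string left to right and returns the first match it finds.
The match spans [0:6] → '88888-'.
Captured: group 1 = '8'.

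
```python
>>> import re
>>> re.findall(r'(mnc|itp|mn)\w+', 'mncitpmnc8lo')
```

['mnc']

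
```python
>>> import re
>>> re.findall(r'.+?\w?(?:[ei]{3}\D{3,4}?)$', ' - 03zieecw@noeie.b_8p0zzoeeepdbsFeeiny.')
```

Pattern: one or more of any character (lazy), then optionally a word character; then exactly 3 of one of [ei], then 3 to 4 of a non-digit (lazy) (non-capturing group); then anchored at the end.
Scanning left to right: at [0:40] → ' - 03zieecw@noeie.b_8p0zzoeeepdbsFeeiny.'.
`findall` yields the raw match text (1 of them) because the pattern has no groups.

[' - 03zieecw@noeie.b_8p0zzoeeepdbsFeeiny.']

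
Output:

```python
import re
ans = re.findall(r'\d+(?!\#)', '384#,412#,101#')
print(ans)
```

['38', '41', '10']

A negative assertion filters positions out without eating any characters.
Walking the string: at [0:2] → '38'; at [5:7] → '41'; at [10:12] → '10'.
No capturing groups, so `findall` returns the 3 full match strings.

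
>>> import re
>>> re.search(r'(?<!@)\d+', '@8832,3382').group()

'832'

The negative lookaround is zero-width — it rules out positions where the adjacent text would match, without consuming anything.
`re.search` tries every starting position until one works.
The match spans [2:5] → '832'.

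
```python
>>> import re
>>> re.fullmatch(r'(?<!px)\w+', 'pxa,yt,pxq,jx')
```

None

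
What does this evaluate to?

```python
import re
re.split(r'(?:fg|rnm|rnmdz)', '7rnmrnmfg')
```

Matches to split on: at [1:4] → 'rnm'; at [4:7] → 'rnm'; at [7:9] → 'fg'.
The string is cut at each match, leaving 4 pieces.

['7', '', '', '']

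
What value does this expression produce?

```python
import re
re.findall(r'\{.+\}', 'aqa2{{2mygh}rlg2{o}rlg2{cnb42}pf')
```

['{{2mygh}rlg2{o}rlg2{cnb42}']

`findall` yields the raw match text (1 of them) because the pattern has no groups.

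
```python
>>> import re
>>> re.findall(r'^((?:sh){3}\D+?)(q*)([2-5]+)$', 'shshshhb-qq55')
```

The `?` after the quantifier makes it lazy — it takes as little as possible before letting the rest of the pattern try.
With 3 capturing groups, `findall` returns a 3-tuple per match.

[('shshshhb-', 'qq', '55')]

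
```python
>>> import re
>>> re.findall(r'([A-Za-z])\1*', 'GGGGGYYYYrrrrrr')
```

The backreference `\1` re-matches whatever the first group consumed, character for character.
Scanning left to right: at [0:5] match 'GGGGG', group 1 = 'G'; at [5:9] match 'YYYY', group 1 = 'Y'; at [9:15] match 'rrrrrr', group 1 = 'r'.
Because there's exactly one group, `findall` drops the full match and keeps group 1 from each hit.

['G', 'Y', 'r']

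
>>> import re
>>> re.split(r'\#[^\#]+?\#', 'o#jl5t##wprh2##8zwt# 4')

['o', '', '', ' 4']

Matches to split on: at [1:7] → '#jl5t#'; at [7:14] → '#wprh2#'; at [14:20] → '#8zwt#'.
Splitting on the pattern gives 4 pieces.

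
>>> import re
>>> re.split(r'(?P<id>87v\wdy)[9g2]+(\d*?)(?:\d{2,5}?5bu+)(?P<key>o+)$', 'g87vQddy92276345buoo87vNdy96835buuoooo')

A non-greedy quantifier consumes as few characters as it can — just enough that the remainder of the pattern still matches from where it stops; whatever follows it matches normally.
`re.split` interleaves the captured-group text with the surrounding fragments.

['g87vQddy92276345buoo', '87vNdy', '', 'oooo', '']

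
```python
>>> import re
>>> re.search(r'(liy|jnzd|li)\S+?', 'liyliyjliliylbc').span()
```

(0, 4)

Alternation isn't longest-match — the leftmost alternative that fits at this position is chosen.
Unlike `match`, `search` isn't anchored — it looks for the pattern anywhere in the string.
The match spans [0:4] → 'liyl'.
Captured: group 1 = 'liy'.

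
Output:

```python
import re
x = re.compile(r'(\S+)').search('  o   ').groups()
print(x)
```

This matches one or more of a non-whitespace character (captured).
`re.search` tries every starting position until one works.
The match spans [2:3] → 'o'.
Captured: group 1 = 'o'.

('o',)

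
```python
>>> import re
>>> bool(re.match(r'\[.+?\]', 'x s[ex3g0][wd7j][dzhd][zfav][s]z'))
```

`re.match` won't scan ahead — the pattern has to work from the very first character.
Here the pattern fails at index 0, so the call returns None, and `bool(None)` is False.

False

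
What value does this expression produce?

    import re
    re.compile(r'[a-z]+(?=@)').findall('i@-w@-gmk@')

['i', 'w', 'gmk']

The positive lookaround only admits positions where the adjacent text matches; those characters stay outside the span.
Matches: at [0:1] → 'i'; at [3:4] → 'w'; at [6:9] → 'gmk'.
`findall` yields the raw match text (3 of them) because the pattern has no groups.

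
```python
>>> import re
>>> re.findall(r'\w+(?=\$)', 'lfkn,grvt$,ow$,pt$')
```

['grvt', 'ow', 'pt']

Lookahead/lookbehind check context without consuming it, so the matched span excludes the asserted characters.
Matches: at [5:9] → 'grvt'; at [11:13] → 'ow'; at [15:17] → 'pt'.
With no groups in the pattern, `findall` gives back each whole match — 3 here.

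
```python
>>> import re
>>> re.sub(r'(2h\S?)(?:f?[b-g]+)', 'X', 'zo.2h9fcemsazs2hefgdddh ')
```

The pattern matches the literal '2h', then optionally a non-whitespace character (captured); then optionally a literal 'f', then one or more of a character in [b-g] (non-capturing group).
Matches: at [3:9] → '2h9fce'; at [14:22] → '2hefgddd'.
Every occurrence is swapped for 'X'.

'zo.XmsazsXh '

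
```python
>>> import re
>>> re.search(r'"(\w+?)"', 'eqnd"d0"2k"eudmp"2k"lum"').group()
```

'"d0"'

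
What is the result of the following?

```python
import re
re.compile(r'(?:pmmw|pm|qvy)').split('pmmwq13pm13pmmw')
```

['', 'q13', '13', '']

Branches in `(...|...)` are attempted left-to-right; the first branch that allows the whole pattern to succeed is taken.
`split` removes every match and returns the 4 fragments in between.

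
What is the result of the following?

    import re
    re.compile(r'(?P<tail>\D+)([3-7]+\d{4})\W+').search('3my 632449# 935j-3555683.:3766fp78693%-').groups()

('my ', '632449')

The pattern matches one or more of a non-digit (captured as 'tail'); then one or more of a character in [3-7], then exactly 4 of a digit (captured); then one or more of a non-word character.
Unlike `match`, `search` isn't anchored — it looks for the pattern anywhere in the string.
The match spans [1:12] → 'my 632449# '.
Captured: group 1 = 'my ', group 2 = '632449'.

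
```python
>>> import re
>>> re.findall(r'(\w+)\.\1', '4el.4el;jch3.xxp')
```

['4el']

After group 1 captures some text, `\1` only succeeds where that same text appears again.
Because there's exactly one group, `findall` drops the full match and keeps group 1 from the one hit.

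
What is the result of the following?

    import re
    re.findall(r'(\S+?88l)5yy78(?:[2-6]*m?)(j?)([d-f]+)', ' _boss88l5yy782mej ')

[('_boss88l', '', 'e')]

Multiple groups make `findall` return tuples — one 3-tuple for the one match.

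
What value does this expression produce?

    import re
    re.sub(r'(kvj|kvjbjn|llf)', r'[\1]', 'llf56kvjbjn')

'[llf]56[kvj]bjn'

Branches in `(...|...)` are attempted left-to-right; the first branch that allows the whole pattern to succeed is taken.
Matches: at [0:3] → 'llf'; at [5:8] → 'kvj'.
`\1` in the replacement pulls in group 1's text for each match.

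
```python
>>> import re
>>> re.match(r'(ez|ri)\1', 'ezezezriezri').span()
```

(0, 4)

The backreference `\1` re-matches whatever the first group consumed, character for character.
`re.match` won't scan ahead — the pattern has to work from the very first character.
The match spans [0:4] → 'ezez'.
Captured: group 1 = 'ez'.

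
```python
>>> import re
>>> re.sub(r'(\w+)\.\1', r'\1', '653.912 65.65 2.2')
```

After group 1 captures some text, `\1` only succeeds where that same text appears again.
Matches: at [8:13] → '65.65'; at [14:17] → '2.2'.
`\1` in the replacement pulls in group 1's text for each match.

'653.912 65 2'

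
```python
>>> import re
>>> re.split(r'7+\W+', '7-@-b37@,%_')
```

Pattern: one or more of a literal '7'; then one or more of a non-word character.
Matches to split on: at [0:4] → '7-@-'; at [6:10] → '7@,%'.
Splitting on the pattern gives 3 pieces.

['', 'b3', '_']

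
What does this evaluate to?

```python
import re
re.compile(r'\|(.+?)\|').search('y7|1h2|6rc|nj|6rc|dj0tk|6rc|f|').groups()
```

('1h2',)

`re.search` scans for the first position where the pattern succeeds.
The match spans [2:7] → '|1h2|'.
Captured: group 1 = '1h2'.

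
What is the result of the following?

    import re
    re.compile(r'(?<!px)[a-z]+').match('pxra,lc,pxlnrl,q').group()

'pxra'

Because the assertion is negative and zero-width, positions next to the forbidden text are skipped.
With `match`, the pattern is implicitly anchored at the beginning.
The match spans [0:4] → 'pxra'.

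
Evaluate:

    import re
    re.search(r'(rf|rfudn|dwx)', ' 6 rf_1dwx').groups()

Unlike `match`, `search` isn't anchored — it looks for the pattern anywhere in the string.
The match spans [3:5] → 'rf'.
Captured: group 1 = 'rf'.

('rf',)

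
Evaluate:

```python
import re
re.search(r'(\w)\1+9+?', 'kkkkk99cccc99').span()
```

(0, 6)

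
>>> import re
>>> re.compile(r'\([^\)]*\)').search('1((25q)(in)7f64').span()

(1, 7)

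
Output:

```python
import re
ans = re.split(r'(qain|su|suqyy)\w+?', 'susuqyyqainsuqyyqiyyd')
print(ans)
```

Matches to split on: at [0:3] → 'sus'; at [7:12] → 'qains'.
With a capturing group present, the delimiter's captured portion is kept in the result list.

['', 'su', 'uqyy', 'qain', 'uqyyqiyyd']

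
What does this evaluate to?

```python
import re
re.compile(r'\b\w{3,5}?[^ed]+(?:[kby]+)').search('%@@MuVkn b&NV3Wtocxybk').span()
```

(3, 22)

Pattern: a word boundary (`\b`, zero-width); then 3 to 5 of a word character (lazy), then one or more of any character except [ed]; then one or more of one of [kby] (non-capturing group).
`re.search` tries every starting position until one works.
The match spans [3:22] → 'MuVkn b&NV3Wtocxybk'.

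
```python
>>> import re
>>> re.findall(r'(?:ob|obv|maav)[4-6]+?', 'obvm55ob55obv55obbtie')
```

Matches: at [6:9] → 'ob5'; at [10:14] → 'obv5'.
With no groups in the pattern, `findall` gives back each whole match — 2 here.

['ob5', 'obv5']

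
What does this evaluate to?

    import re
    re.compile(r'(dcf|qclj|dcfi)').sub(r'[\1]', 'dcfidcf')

`|` is ordered: at each position the engine commits to the first alternative that works.
The replacement refers to a captured group, so each match is rewritten using its own captured text.

'[dcf]i[dcf]'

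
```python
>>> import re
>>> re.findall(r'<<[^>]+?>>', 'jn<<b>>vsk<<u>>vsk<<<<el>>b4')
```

['<<b>>', '<<u>>', '<<<<el>>']

Scanning left to right: at [2:7] → '<<b>>'; at [10:15] → '<<u>>'; at [18:26] → '<<<<el>>'.
No capturing groups, so `findall` returns the 3 full match strings.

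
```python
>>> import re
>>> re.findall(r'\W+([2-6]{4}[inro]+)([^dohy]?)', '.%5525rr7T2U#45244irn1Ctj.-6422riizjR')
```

The pattern matches one or more of a non-word character; then exactly 4 of a character in [2-6], then one or more of one of [inro] (captured); then optionally any character except [dohy] (captured).
Matches: at [0:9] match '.%5525rr7', groups = ('5525rr', '7'); at [25:35] match '.-6422riiz', groups = ('6422rii', 'z').
Multiple groups make `findall` return tuples — one 2-tuple for each match.

[('5525rr', '7'), ('6422rii', 'z')]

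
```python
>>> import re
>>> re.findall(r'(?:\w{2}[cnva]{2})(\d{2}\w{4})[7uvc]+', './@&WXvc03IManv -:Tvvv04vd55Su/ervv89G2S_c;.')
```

['03IMan', '89G2S_']

Pattern: exactly 2 of a word character, then exactly 2 of one of [cnva] (non-capturing group); then exactly 2 of a digit, then exactly 4 of a word character (captured); then one or more of one of [7uvc].
Matches: at [4:15] match 'WXvc03IManv', group 1 = '03IMan'; at [31:42] match 'ervv89G2S_c', group 1 = '89G2S_'.
`findall` collects group 1 from each match (2 total).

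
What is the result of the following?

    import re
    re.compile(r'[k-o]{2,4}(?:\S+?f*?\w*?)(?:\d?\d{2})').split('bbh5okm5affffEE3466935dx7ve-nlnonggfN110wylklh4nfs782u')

['bbh5', '6935dx7ve-', 'wy', 'u']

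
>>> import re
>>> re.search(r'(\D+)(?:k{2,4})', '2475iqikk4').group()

'iqikk'

The pattern matches one or more of a non-digit (captured); then 2 to 4 of a literal 'k' (non-capturing group).
`re.search` tries every starting position until one works.
The match spans [4:9] → 'iqikk'.
Captured: group 1 = 'iqi'.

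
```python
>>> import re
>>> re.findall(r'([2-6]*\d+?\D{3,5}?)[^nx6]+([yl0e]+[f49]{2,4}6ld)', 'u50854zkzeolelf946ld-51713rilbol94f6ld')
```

[('50854zkz', 'lf946ld'), ('51713ril', 'l94f6ld')]

With the lazy modifier that quantifier settles for the fewest repetitions that let the rest of the pattern succeed (the atoms after it are unaffected and can still be greedy).
With 2 capturing groups, `findall` returns a 2-tuple per match.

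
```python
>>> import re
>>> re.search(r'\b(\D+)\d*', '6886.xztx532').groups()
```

('.xztx',)

This matches a word boundary (`\b`, zero-width); then one or more of a non-digit (captured); then zero or more of a digit.
Unlike `match`, `search` isn't anchored — it looks for the pattern anywhere in the string.
The match spans [4:12] → '.xztx532'.
Captured: group 1 = '.xztx'.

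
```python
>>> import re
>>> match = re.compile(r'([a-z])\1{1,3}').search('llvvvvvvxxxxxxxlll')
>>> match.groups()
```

('l',)

The match spans [0:2] → 'll'.
Captured: group 1 = 'l'.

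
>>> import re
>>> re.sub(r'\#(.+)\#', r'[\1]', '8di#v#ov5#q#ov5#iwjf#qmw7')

Matches: at [3:21] → '#v#ov5#q#ov5#iwjf#'.
The replacement refers to a captured group, so each match is rewritten using its own captured text.

'8di[v#ov5#q#ov5#iwjf]qmw7'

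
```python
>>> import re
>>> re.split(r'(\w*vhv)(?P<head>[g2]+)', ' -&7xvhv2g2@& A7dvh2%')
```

[' -&', '7xvhv', '2g2', '@& A7dvh2%']

Pattern: zero or more of a word character, then the literal 'vhv' (captured); then one or more of one of [g2] (captured as 'head').
Matches to split on: at [3:11] → '7xvhv2g2'.
The group in the pattern means `split` returns the separators' captures alongside the pieces.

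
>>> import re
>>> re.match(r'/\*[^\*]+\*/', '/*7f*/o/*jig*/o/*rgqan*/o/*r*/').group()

'/*7f*/'

With `match`, the pattern is implicitly anchored at the beginning.
The match spans [0:6] → '/*7f*/'.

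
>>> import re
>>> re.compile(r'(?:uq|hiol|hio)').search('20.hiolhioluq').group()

'hiol'

Alternation isn't longest-match — the leftmost alternative that fits at this position is chosen.
`search` walks the string left to right and returns the first match it finds.
The match spans [3:7] → 'hiol'.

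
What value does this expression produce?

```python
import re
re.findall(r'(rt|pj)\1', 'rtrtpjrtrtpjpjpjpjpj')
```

After group 1 captures some text, `\1` only succeeds where that same text appears again.
Walking the string: at [0:4] match 'rtrt', group 1 = 'rt'; at [6:10] match 'rtrt', group 1 = 'rt'; at [10:14] match 'pjpj', group 1 = 'pj'; at [14:18] match 'pjpj', group 1 = 'pj'.
One capturing group, so `findall` returns just the captured substring from each match — 4 in all.

['rt', 'rt', 'pj', 'pj']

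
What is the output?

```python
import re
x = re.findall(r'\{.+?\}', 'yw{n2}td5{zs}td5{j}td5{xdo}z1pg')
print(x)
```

Lazy quantifiers expand one character at a time until the remainder of the pattern can match.
No capturing groups, so `findall` returns the 4 full match strings.

['{n2}', '{zs}', '{j}', '{xdo}']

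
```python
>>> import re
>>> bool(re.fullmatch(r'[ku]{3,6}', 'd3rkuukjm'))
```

False

`re.fullmatch` requires the pattern to consume the entire string.
Here the string isn't matched end-to-end, so the call returns None, and `bool(None)` is False.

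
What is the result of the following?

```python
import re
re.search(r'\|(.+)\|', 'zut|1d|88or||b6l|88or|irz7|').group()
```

'|1d|88or||b6l|88or|irz7|'

Unlike `match`, `search` isn't anchored — it looks for the pattern anywhere in the string.
The match spans [3:27] → '|1d|88or||b6l|88or|irz7|'.
Captured: group 1 = '1d|88or||b6l|88or|irz7'.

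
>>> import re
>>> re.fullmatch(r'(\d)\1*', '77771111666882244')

None

For `fullmatch`, every character of the input must be accounted for by the pattern.
Here the pattern can't cover the whole string, so the call returns None.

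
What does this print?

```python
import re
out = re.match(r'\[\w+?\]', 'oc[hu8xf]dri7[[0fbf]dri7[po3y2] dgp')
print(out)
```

`re.match` won't scan ahead — the pattern has to work from the very first character.
Here position 0 doesn't satisfy it, so the call returns None.

None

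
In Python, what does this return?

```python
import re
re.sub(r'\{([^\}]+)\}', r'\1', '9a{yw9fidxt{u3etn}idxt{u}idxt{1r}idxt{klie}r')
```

Matches: at [2:18] → '{yw9fidxt{u3etn}'; at [22:25] → '{u}'; at [29:33] → '{1r}'; at [37:43] → '{klie}'.
Each match is replaced using the text its own group 1 captured.

'9ayw9fidxt{u3etnidxtuidxt1ridxtklier'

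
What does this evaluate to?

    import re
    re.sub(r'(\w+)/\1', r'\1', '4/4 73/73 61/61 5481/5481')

'4 73 61 5481'

The backreference `\1` re-matches whatever the first group consumed, character for character.
Matches: at [0:3] → '4/4'; at [4:9] → '73/73'; at [10:15] → '61/61'; at [16:25] → '5481/5481'.
Each match is replaced using the text its own group 1 captured.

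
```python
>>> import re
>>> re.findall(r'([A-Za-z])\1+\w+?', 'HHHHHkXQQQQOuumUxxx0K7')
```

['H', 'Q', 'u', 'x']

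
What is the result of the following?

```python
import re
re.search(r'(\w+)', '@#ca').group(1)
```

This matches one or more of a word character (captured).
`re.search` tries every starting position until one works.
The match spans [2:4] → 'ca'.
Captured: group 1 = 'ca'.

'ca'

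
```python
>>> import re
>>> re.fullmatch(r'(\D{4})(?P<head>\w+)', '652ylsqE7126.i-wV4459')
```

This matches exactly 4 of a non-digit (captured); then one or more of a word character (captured as 'head').
`re.fullmatch` requires the pattern to consume the entire string.
Here the string isn't matched end-to-end, so the call returns None.

None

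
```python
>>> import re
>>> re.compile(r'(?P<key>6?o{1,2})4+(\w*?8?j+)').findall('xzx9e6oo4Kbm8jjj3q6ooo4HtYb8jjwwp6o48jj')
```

Pattern: optionally the literal '6', then 1 to 2 of the literal 'o' (captured as 'key'); then one or more of a literal '4'; then zero or more of a word character (lazy), then optionally the literal '8', then one or more of a literal 'j' (captured).
A non-greedy quantifier consumes as few characters as it can — just enough that the remainder of the pattern still matches from where it stops; whatever follows it matches normally.
Matches: at [5:16] match '6oo4Kbm8jjj', groups = ('6oo', 'Kbm8jjj'); at [20:30] match 'oo4HtYb8jj', groups = ('oo', 'HtYb8jj'); at [33:39] match '6o48jj', groups = ('6o', '8jj').
`findall` packs the 2 group values into a tuple for every match.

[('6oo', 'Kbm8jjj'), ('oo', 'HtYb8jj'), ('6o', '8jj')]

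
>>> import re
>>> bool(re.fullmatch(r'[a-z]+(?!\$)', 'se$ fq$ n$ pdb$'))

False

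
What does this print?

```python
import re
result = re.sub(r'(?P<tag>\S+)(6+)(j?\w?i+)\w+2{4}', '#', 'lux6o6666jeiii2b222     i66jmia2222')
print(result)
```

lux6o6666jeiii2b222     #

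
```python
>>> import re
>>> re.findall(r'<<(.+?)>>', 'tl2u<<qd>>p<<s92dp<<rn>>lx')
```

The `?` after the quantifier makes it lazy — it takes as little as possible before letting the rest of the pattern try.
One capturing group, so `findall` returns just the captured substring from each match — 2 in all.

['qd', 's92dp<<rn']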